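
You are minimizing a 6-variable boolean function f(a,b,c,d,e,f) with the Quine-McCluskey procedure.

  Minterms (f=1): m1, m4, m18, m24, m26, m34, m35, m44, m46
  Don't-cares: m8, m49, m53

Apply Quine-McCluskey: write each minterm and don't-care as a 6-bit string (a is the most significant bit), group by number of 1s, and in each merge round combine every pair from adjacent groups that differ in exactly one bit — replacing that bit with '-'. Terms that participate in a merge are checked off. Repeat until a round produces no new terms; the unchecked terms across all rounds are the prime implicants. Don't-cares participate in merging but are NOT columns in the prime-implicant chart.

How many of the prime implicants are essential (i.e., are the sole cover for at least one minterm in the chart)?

5

[col 0] 000001, 000100, 001000*, 010010*, 011000*, 011010*, 100010*, 100011*, 101100*, 101110*, 110001*, 110101*
[col 1] 0-1000, 01-010, 0110-0, 10001-, 1011-0, 110-01
Prime implicants: 0-1000, 000001, 000100, 01-010, 0110-0, 10001-, 1011-0, 110-01
PI chart (minterm → PIs covering it):
  1 | 000001  (sole → essential)
  4 | 000100  (sole → essential)
  18 | 01-010  (sole → essential)
  24 | 0-1000,0110-0
  26 | 01-010,0110-0
  34 | 10001-  (sole → essential)
  35 | 10001-  (sole → essential)
  44 | 1011-0  (sole → essential)
  46 | 1011-0  (sole → essential)
Essential prime implicants: 000001, 000100, 01-010, 10001-, 1011-0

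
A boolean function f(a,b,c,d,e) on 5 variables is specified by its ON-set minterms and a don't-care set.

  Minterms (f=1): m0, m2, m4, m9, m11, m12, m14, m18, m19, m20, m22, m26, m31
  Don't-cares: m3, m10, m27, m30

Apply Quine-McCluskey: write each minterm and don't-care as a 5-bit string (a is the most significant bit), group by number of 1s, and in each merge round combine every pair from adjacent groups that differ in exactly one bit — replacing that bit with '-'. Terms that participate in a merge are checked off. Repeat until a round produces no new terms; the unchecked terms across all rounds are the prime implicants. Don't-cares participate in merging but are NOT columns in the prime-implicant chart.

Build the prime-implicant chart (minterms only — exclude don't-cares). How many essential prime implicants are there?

size-2^0 implicants → 00000(✓)  00010(✓)  00011(✓)  00100(✓)  01001(✓)  01010(✓)  01011(✓)  01100(✓)  01110(✓)  10010(✓)  10011(✓)  10100(✓)  10110(✓)  11010(✓)  11011(✓)  11110(✓)  11111(✓)
size-2^1 implicants → -0010(✓)  -0011(✓)  -0100  -1010(✓)  -1011(✓)  -1110(✓)  0-010(✓)  0-011(✓)  0-100  00-00  000-0  0001-(✓)  01-10(✓)  010-1  0101-(✓)  011-0  1-010(✓)  1-011(✓)  1-110(✓)  10-10(✓)  1001-(✓)  101-0  11-10(✓)  11-11(✓)  1101-(✓)  1111-(✓)
size-2^2 implicants → --010(✓)  --011(✓)  -001-(✓)  -1-10  -101-(✓)  0-01-(✓)  1--10  1-01-(✓)  11-1-
size-2^3 implicants → --01-
Unchecked terms (primes): --01-, -0100, -1-10, 0-100, 00-00, 000-0, 010-1, 011-0, 1--10, 101-0, 11-1-
Minterm coverage:
  m0 ⊆ 00-00,000-0
  m2 ⊆ --01-,000-0
  m4 ⊆ -0100,0-100,00-00
  m9 ⊆ 010-1 [E]
  m11 ⊆ --01-,010-1
  m12 ⊆ 0-100,011-0
  m14 ⊆ -1-10,011-0
  m18 ⊆ --01-,1--10
  m19 ⊆ --01- [E]
  m20 ⊆ -0100,101-0
  m22 ⊆ 1--10,101-0
  m26 ⊆ --01-,-1-10,1--10,11-1-
  m31 ⊆ 11-1- [E]
E = {--01-, 010-1, 11-1-}

3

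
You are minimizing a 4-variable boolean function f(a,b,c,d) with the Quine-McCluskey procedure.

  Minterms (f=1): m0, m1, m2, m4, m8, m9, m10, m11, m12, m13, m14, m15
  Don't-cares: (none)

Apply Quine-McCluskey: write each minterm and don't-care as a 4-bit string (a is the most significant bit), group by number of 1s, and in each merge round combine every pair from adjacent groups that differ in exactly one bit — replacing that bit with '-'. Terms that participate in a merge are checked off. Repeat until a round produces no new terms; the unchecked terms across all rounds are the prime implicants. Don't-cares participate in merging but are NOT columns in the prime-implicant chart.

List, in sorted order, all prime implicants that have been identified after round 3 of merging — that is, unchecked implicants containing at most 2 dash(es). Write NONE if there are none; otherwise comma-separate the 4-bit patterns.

--00, -0-0, -00-

Round 0: 0000✓ 0001✓ 0010✓ 0100✓ 1000✓ 1001✓ 1010✓ 1011✓ 1100✓ 1101✓ 1110✓ 1111✓
Round 1: -000✓ -001✓ -010✓ -100✓ 0-00✓ 00-0✓ 000-✓ 1-00✓ 1-01✓ 1-10✓ 1-11✓ 10-0✓ 10-1✓ 100-✓ 101-✓ 11-0✓ 11-1✓ 110-✓ 111-✓
Round 2: --00 -0-0 -00- 1--0✓ 1--1✓ 1-0-✓ 1-1-✓ 10--✓ 11--✓
Round 3: 1---
PIs = {--00, -0-0, -00-, 1---}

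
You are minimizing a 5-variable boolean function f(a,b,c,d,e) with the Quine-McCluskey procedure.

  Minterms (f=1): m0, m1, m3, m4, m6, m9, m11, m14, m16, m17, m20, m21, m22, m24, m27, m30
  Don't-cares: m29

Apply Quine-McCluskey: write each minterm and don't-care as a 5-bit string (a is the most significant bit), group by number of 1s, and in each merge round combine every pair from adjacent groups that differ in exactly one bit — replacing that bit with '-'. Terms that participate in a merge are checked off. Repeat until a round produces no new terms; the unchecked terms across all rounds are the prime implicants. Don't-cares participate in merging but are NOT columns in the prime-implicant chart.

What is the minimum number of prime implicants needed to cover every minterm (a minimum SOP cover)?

size-2^0 implicants → 00000(✓)  00001(✓)  00011(✓)  00100(✓)  00110(✓)  01001(✓)  01011(✓)  01110(✓)  10000(✓)  10001(✓)  10100(✓)  10101(✓)  10110(✓)  11000(✓)  11011(✓)  11101(✓)  11110(✓)
size-2^1 implicants → -0000(✓)  -0001(✓)  -0100(✓)  -0110(✓)  -1011  -1110(✓)  0-001(✓)  0-011(✓)  0-110(✓)  00-00(✓)  000-1(✓)  0000-(✓)  001-0(✓)  010-1(✓)  1-000  1-101  1-110(✓)  10-00(✓)  10-01(✓)  1000-(✓)  101-0(✓)  1010-(✓)
size-2^2 implicants → --110  -0-00  -000-  -01-0  0-0-1  10-0-
Unchecked terms (primes): --110, -0-00, -000-, -01-0, -1011, 0-0-1, 1-000, 1-101, 10-0-
Minterm coverage:
  m0 ⊆ -0-00,-000-
  m1 ⊆ -000-,0-0-1
  m3 ⊆ 0-0-1 [E]
  m4 ⊆ -0-00,-01-0
  m6 ⊆ --110,-01-0
  m9 ⊆ 0-0-1 [E]
  m11 ⊆ -1011,0-0-1
  m14 ⊆ --110 [E]
  m16 ⊆ -0-00,-000-,1-000,10-0-
  m17 ⊆ -000-,10-0-
  m20 ⊆ -0-00,-01-0,10-0-
  m21 ⊆ 1-101,10-0-
  m22 ⊆ --110,-01-0
  m24 ⊆ 1-000 [E]
  m27 ⊆ -1011 [E]
  m30 ⊆ --110 [E]
E = {--110, -1011, 0-0-1, 1-000}
Petrick residual → -0-00, 10-0-
Cover = cde' + b'd'e' + bc'de + a'c'e + ac'd'e' + ab'd'  |cover|=6

6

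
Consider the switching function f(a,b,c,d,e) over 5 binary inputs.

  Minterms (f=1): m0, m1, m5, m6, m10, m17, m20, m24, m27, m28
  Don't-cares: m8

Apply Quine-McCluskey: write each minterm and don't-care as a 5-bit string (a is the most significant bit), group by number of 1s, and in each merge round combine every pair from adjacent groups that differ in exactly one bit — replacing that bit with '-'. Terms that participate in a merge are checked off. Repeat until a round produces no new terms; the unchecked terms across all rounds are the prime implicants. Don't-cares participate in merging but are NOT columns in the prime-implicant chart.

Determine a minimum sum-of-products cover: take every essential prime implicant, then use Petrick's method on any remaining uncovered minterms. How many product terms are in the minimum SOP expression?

Round 0: 00000✓ 00001✓ 00101✓ 00110 01000✓ 01010✓ 10001✓ 10100✓ 11000✓ 11011 11100✓
Round 1: -0001 -1000 0-000 00-01 0000- 010-0 1-100 11-00
PIs = {-0001, -1000, 0-000, 00-01, 0000-, 00110, 010-0, 1-100, 11-00, 11011}
Coverage chart:
  m0: 0-000,0000-
  m1: -0001,00-01,0000-
  m5: 00-01 ←essential
  m6: 00110 ←essential
  m10: 010-0 ←essential
  m17: -0001 ←essential
  m20: 1-100 ←essential
  m24: -1000,11-00
  m27: 11011 ←essential
  m28: 1-100,11-00
Essential: -0001, 00-01, 00110, 010-0, 1-100, 11011
Petrick residual → -1000, 0-000
Min cover (8 terms): b'c'd'e + bc'd'e' + a'c'd'e' + a'b'd'e + a'b'cde' + a'bc'e' + acd'e' + abc'de

8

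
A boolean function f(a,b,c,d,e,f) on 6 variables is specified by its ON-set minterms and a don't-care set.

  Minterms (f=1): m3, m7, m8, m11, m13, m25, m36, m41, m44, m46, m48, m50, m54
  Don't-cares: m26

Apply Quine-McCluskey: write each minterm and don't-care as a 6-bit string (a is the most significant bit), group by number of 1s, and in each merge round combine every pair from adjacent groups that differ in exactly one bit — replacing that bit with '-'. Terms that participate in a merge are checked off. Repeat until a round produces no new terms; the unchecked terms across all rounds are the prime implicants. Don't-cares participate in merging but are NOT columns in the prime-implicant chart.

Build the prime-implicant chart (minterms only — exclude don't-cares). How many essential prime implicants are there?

10

size-2^0 implicants → 000011(✓)  000111(✓)  001000  001011(✓)  001101  011001  011010  100100(✓)  101001  101100(✓)  101110(✓)  110000(✓)  110010(✓)  110110(✓)
size-2^1 implicants → 00-011  000-11  10-100  1011-0  110-10  1100-0
Unchecked terms (primes): 00-011, 000-11, 001000, 001101, 011001, 011010, 10-100, 101001, 1011-0, 110-10, 1100-0
Minterm coverage:
  m3 ⊆ 00-011,000-11
  m7 ⊆ 000-11 [E]
  m8 ⊆ 001000 [E]
  m11 ⊆ 00-011 [E]
  m13 ⊆ 001101 [E]
  m25 ⊆ 011001 [E]
  m36 ⊆ 10-100 [E]
  m41 ⊆ 101001 [E]
  m44 ⊆ 10-100,1011-0
  m46 ⊆ 1011-0 [E]
  m48 ⊆ 1100-0 [E]
  m50 ⊆ 110-10,1100-0
  m54 ⊆ 110-10 [E]
E = {00-011, 000-11, 001000, 001101, 011001, 10-100, 101001, 1011-0, 110-10, 1100-0}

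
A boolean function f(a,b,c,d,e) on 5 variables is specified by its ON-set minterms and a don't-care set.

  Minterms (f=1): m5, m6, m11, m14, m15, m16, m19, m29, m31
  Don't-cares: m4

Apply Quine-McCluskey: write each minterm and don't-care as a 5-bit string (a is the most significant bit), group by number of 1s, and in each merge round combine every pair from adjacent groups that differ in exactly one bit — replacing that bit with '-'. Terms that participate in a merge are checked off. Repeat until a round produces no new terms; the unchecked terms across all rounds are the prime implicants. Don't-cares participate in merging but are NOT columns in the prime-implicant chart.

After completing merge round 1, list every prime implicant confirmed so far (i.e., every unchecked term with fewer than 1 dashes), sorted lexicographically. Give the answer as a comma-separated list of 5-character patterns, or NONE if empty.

10000, 10011

size-2^0 implicants → 00100(✓)  00101(✓)  00110(✓)  01011(✓)  01110(✓)  01111(✓)  10000  10011  11101(✓)  11111(✓)
size-2^1 implicants → -1111  0-110  001-0  0010-  01-11  0111-  111-1
Unchecked terms (primes): -1111, 0-110, 001-0, 0010-, 01-11, 0111-, 10000, 10011, 111-1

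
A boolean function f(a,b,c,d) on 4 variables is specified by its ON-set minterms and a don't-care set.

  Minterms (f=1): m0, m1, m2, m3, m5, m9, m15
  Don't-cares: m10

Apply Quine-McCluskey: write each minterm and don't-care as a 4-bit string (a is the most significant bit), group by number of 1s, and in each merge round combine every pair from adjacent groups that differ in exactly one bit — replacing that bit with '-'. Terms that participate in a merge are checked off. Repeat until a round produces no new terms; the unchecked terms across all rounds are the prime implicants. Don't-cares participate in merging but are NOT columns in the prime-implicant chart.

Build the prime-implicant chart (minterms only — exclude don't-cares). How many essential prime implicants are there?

4

[col 0] 0000*, 0001*, 0010*, 0011*, 0101*, 1001*, 1010*, 1111
[col 1] -001, -010, 0-01, 00-0*, 00-1*, 000-*, 001-*
[col 2] 00--
Prime implicants: -001, -010, 0-01, 00--, 1111
PI chart (minterm → PIs covering it):
  0 | 00--  (sole → essential)
  1 | -001,0-01,00--
  2 | -010,00--
  3 | 00--  (sole → essential)
  5 | 0-01  (sole → essential)
  9 | -001  (sole → essential)
  15 | 1111  (sole → essential)
Essential prime implicants: -001, 0-01, 00--, 1111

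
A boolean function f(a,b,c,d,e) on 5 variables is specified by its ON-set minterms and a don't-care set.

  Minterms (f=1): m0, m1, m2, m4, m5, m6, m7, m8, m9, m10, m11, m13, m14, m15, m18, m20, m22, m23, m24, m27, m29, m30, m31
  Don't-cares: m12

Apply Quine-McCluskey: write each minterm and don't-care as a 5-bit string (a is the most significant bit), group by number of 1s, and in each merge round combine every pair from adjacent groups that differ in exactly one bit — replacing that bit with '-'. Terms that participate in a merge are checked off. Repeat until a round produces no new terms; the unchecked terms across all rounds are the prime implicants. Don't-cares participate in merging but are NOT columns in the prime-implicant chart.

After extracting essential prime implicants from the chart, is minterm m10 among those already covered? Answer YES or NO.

size-2^0 implicants → 00000(✓)  00001(✓)  00010(✓)  00100(✓)  00101(✓)  00110(✓)  00111(✓)  01000(✓)  01001(✓)  01010(✓)  01011(✓)  01100(✓)  01101(✓)  01110(✓)  01111(✓)  10010(✓)  10100(✓)  10110(✓)  10111(✓)  11000(✓)  11011(✓)  11101(✓)  11110(✓)  11111(✓)
size-2^1 implicants → -0010(✓)  -0100(✓)  -0110(✓)  -0111(✓)  -1000  -1011(✓)  -1101(✓)  -1110(✓)  -1111(✓)  0-000(✓)  0-001(✓)  0-010(✓)  0-100(✓)  0-101(✓)  0-110(✓)  0-111(✓)  00-00(✓)  00-01(✓)  00-10(✓)  000-0(✓)  0000-(✓)  001-0(✓)  001-1(✓)  0010-(✓)  0011-(✓)  01-00(✓)  01-01(✓)  01-10(✓)  01-11(✓)  010-0(✓)  010-1(✓)  0100-(✓)  0101-(✓)  011-0(✓)  011-1(✓)  0110-(✓)  0111-(✓)  1-110(✓)  1-111(✓)  10-10(✓)  101-0(✓)  1011-(✓)  11-11(✓)  111-1(✓)  1111-(✓)
size-2^2 implicants → --110(✓)  --111(✓)  -0-10  -01-0  -011-(✓)  -1-11  -11-1  -111-(✓)  0--00(✓)  0--01(✓)  0--10(✓)  0-0-0(✓)  0-00-(✓)  0-1-0(✓)  0-1-1(✓)  0-10-(✓)  0-11-(✓)  00--0(✓)  00-0-(✓)  001--(✓)  01--0(✓)  01--1(✓)  01-0-(✓)  01-1-(✓)  010--(✓)  011--(✓)  1-11-(✓)
size-2^3 implicants → --11-  0---0  0--0-  0-1--  01---
Unchecked terms (primes): --11-, -0-10, -01-0, -1-11, -1000, -11-1, 0---0, 0--0-, 0-1--, 01---
Minterm coverage:
  m0 ⊆ 0---0,0--0-
  m1 ⊆ 0--0- [E]
  m2 ⊆ -0-10,0---0
  m4 ⊆ -01-0,0---0,0--0-,0-1--
  m5 ⊆ 0--0-,0-1--
  m6 ⊆ --11-,-0-10,-01-0,0---0,0-1--
  m7 ⊆ --11-,0-1--
  m8 ⊆ -1000,0---0,0--0-,01---
  m9 ⊆ 0--0-,01---
  m10 ⊆ 0---0,01---
  m11 ⊆ -1-11,01---
  m13 ⊆ -11-1,0--0-,0-1--,01---
  m14 ⊆ --11-,0---0,0-1--,01---
  m15 ⊆ --11-,-1-11,-11-1,0-1--,01---
  m18 ⊆ -0-10 [E]
  m20 ⊆ -01-0 [E]
  m22 ⊆ --11-,-0-10,-01-0
  m23 ⊆ --11- [E]
  m24 ⊆ -1000 [E]
  m27 ⊆ -1-11 [E]
  m29 ⊆ -11-1 [E]
  m30 ⊆ --11- [E]
  m31 ⊆ --11-,-1-11,-11-1
E = {--11-, -0-10, -01-0, -1-11, -1000, -11-1, 0--0-}

NO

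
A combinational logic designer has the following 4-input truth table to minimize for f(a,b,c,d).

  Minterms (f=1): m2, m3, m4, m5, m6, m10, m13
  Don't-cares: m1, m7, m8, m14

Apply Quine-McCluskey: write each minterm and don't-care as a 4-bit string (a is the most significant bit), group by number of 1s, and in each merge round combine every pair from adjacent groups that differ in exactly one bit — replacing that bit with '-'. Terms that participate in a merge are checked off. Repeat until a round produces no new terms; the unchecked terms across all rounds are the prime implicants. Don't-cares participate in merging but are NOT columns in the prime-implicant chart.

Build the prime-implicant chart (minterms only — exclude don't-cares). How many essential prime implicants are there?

size-2^0 implicants → 0001(✓)  0010(✓)  0011(✓)  0100(✓)  0101(✓)  0110(✓)  0111(✓)  1000(✓)  1010(✓)  1101(✓)  1110(✓)
size-2^1 implicants → -010(✓)  -101  -110(✓)  0-01(✓)  0-10(✓)  0-11(✓)  00-1(✓)  001-(✓)  01-0(✓)  01-1(✓)  010-(✓)  011-(✓)  1-10(✓)  10-0
size-2^2 implicants → --10  0--1  0-1-  01--
Unchecked terms (primes): --10, -101, 0--1, 0-1-, 01--, 10-0
Minterm coverage:
  m2 ⊆ --10,0-1-
  m3 ⊆ 0--1,0-1-
  m4 ⊆ 01-- [E]
  m5 ⊆ -101,0--1,01--
  m6 ⊆ --10,0-1-,01--
  m10 ⊆ --10,10-0
  m13 ⊆ -101 [E]
E = {-101, 01--}

2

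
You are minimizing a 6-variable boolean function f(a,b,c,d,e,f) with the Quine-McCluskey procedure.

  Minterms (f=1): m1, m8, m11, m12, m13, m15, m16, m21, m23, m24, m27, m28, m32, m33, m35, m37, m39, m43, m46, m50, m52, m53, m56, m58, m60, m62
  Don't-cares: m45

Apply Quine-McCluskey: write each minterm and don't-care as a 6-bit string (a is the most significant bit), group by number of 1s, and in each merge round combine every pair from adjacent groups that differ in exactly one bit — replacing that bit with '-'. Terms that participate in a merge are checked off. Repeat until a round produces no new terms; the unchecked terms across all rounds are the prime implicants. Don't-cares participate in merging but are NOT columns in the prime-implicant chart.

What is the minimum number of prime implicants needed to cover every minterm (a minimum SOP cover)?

[col 0] 000001*, 001000*, 001011*, 001100*, 001101*, 001111*, 010000*, 010101*, 010111*, 011000*, 011011*, 011100*, 100000*, 100001*, 100011*, 100101*, 100111*, 101011*, 101101*, 101110*, 110010*, 110100*, 110101*, 111000*, 111010*, 111100*, 111110*
[col 1] -00001, -01011, -01101, -10101, -11000*, -11100*, 0-1000*, 0-1011, 0-1100*, 001-00*, 001-11, 0011-1, 00110-, 01-000, 0101-1, 011-00*, 1-0101, 1-1110, 10-011, 10-101, 100-01*, 100-11*, 1000-1*, 10000-, 1001-1*, 11-010, 11-100, 11010-, 111-00*, 111-10*, 1110-0*, 1111-0*
[col 2] -11-00, 0-1-00, 100--1, 111--0
Prime implicants: -00001, -01011, -01101, -10101, -11-00, 0-1-00, 0-1011, 001-11, 0011-1, 00110-, 01-000, 0101-1, 1-0101, 1-1110, 10-011, 10-101, 100--1, 10000-, 11-010, 11-100, 11010-, 111--0
PI chart (minterm → PIs covering it):
  1 | -00001  (sole → essential)
  8 | 0-1-00  (sole → essential)
  11 | -01011,0-1011,001-11
  12 | 0-1-00,00110-
  13 | -01101,0011-1,00110-
  15 | 001-11,0011-1
  16 | 01-000  (sole → essential)
  21 | -10101,0101-1
  23 | 0101-1  (sole → essential)
  24 | -11-00,0-1-00,01-000
  27 | 0-1011  (sole → essential)
  28 | -11-00,0-1-00
  32 | 10000-  (sole → essential)
  33 | -00001,100--1,10000-
  35 | 10-011,100--1
  37 | 1-0101,10-101,100--1
  39 | 100--1  (sole → essential)
  43 | -01011,10-011
  46 | 1-1110  (sole → essential)
  50 | 11-010  (sole → essential)
  52 | 11-100,11010-
  53 | -10101,1-0101,11010-
  56 | -11-00,111--0
  58 | 11-010,111--0
  60 | -11-00,11-100,111--0
  62 | 1-1110,111--0
Essential prime implicants: -00001, 0-1-00, 0-1011, 01-000, 0101-1, 1-1110, 100--1, 10000-, 11-010
Petrick residual → -01011, -11-00, 0011-1, 11010-
Minimum SOP uses 13 PIs: b'c'd'e'f + b'cd'ef + bce'f' + a'ce'f' + a'cd'ef + a'b'cdf + a'bd'e'f' + a'bc'df + acdef' + ab'c'f + ab'c'd'e' + abd'ef' + abc'de'

13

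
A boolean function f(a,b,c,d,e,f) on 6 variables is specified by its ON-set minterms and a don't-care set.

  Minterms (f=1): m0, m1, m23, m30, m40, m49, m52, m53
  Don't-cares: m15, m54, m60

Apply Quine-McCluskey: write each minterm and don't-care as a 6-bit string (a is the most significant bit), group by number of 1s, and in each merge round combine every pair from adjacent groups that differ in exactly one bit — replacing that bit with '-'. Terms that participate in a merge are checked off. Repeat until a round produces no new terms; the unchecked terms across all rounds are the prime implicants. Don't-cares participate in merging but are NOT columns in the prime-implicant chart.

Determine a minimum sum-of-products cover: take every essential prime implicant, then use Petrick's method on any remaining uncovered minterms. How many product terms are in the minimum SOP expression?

size-2^0 implicants → 000000(✓)  000001(✓)  001111  010111  011110  101000  110001(✓)  110100(✓)  110101(✓)  110110(✓)  111100(✓)
size-2^1 implicants → 00000-  11-100  110-01  1101-0  11010-
Unchecked terms (primes): 00000-, 001111, 010111, 011110, 101000, 11-100, 110-01, 1101-0, 11010-
Minterm coverage:
  m0 ⊆ 00000- [E]
  m1 ⊆ 00000- [E]
  m23 ⊆ 010111 [E]
  m30 ⊆ 011110 [E]
  m40 ⊆ 101000 [E]
  m49 ⊆ 110-01 [E]
  m52 ⊆ 11-100,1101-0,11010-
  m53 ⊆ 110-01,11010-
E = {00000-, 010111, 011110, 101000, 110-01}
Petrick residual → 11-100
Cover = a'b'c'd'e' + a'bc'def + a'bcdef' + ab'cd'e'f' + abde'f' + abc'e'f  |cover|=6

6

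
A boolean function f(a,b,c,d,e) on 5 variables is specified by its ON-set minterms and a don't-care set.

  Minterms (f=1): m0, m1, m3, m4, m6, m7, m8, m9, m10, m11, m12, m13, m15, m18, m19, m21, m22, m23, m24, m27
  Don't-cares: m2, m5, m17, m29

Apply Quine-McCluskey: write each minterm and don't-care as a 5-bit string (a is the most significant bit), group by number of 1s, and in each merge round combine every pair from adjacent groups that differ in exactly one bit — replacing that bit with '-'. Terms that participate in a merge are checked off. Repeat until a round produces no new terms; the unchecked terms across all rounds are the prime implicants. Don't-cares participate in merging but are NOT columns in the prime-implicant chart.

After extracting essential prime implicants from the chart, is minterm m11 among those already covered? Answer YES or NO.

[col 0] 00000*, 00001*, 00010*, 00011*, 00100*, 00101*, 00110*, 00111*, 01000*, 01001*, 01010*, 01011*, 01100*, 01101*, 01111*, 10001*, 10010*, 10011*, 10101*, 10110*, 10111*, 11000*, 11011*, 11101*
[col 1] -0001*, -0010*, -0011*, -0101*, -0110*, -0111*, -1000, -1011*, -1101*, 0-000*, 0-001*, 0-010*, 0-011*, 0-100*, 0-101*, 0-111*, 00-00*, 00-01*, 00-10*, 00-11*, 000-0*, 000-1*, 0000-*, 0001-*, 001-0*, 001-1*, 0010-*, 0011-*, 01-00*, 01-01*, 01-11*, 010-0*, 010-1*, 0100-*, 0101-*, 011-1*, 0110-*, 1-011*, 1-101*, 10-01*, 10-10*, 10-11*, 100-1*, 1001-*, 101-1*, 1011-*
[col 2] --011, --101, -0-01*, -0-10*, -0-11*, -00-1*, -001-*, -01-1*, -011-*, 0--00*, 0--01*, 0--11*, 0-0-0*, 0-0-1*, 0-00-*, 0-01-*, 0-1-1*, 0-10-*, 00--0*, 00--1*, 00-0-*, 00-1-*, 000--*, 001--*, 01--1*, 01-0-*, 010--*, 10--1*, 10-1-*
[col 3] -0--1, -0-1-, 0---1, 0--0-, 0-0--, 00---
Prime implicants: --011, --101, -0--1, -0-1-, -1000, 0---1, 0--0-, 0-0--, 00---
PI chart (minterm → PIs covering it):
  0 | 0--0-,0-0--,00---
  1 | -0--1,0---1,0--0-,0-0--,00---
  3 | --011,-0--1,-0-1-,0---1,0-0--,00---
  4 | 0--0-,00---
  6 | -0-1-,00---
  7 | -0--1,-0-1-,0---1,00---
  8 | -1000,0--0-,0-0--
  9 | 0---1,0--0-,0-0--
  10 | 0-0--  (sole → essential)
  11 | --011,0---1,0-0--
  12 | 0--0-  (sole → essential)
  13 | --101,0---1,0--0-
  15 | 0---1  (sole → essential)
  18 | -0-1-  (sole → essential)
  19 | --011,-0--1,-0-1-
  21 | --101,-0--1
  22 | -0-1-  (sole → essential)
  23 | -0--1,-0-1-
  24 | -1000  (sole → essential)
  27 | --011  (sole → essential)
Essential prime implicants: --011, -0-1-, -1000, 0---1, 0--0-, 0-0--

YES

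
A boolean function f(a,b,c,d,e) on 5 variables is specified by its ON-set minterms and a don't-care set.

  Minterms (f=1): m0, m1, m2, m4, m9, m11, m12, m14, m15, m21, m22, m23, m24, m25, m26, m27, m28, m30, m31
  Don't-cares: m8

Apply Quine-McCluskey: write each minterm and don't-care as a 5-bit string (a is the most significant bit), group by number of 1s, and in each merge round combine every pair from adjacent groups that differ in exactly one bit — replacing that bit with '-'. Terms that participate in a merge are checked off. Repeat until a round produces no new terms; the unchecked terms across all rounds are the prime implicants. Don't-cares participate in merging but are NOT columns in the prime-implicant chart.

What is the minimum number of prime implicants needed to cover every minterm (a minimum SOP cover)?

[col 0] 00000*, 00001*, 00010*, 00100*, 01000*, 01001*, 01011*, 01100*, 01110*, 01111*, 10101*, 10110*, 10111*, 11000*, 11001*, 11010*, 11011*, 11100*, 11110*, 11111*
[col 1] -1000*, -1001*, -1011*, -1100*, -1110*, -1111*, 0-000*, 0-001*, 0-100*, 00-00*, 000-0, 0000-*, 01-00*, 01-11*, 010-1*, 0100-*, 011-0*, 0111-*, 1-110*, 1-111*, 101-1, 1011-*, 11-00*, 11-10*, 11-11*, 110-0*, 110-1*, 1100-*, 1101-*, 111-0*, 1111-*
[col 2] -1-00, -1-11, -10-1, -100-, -11-0, -111-, 0--00, 0-00-, 1-11-, 11--0, 11-1-, 110--
Prime implicants: -1-00, -1-11, -10-1, -100-, -11-0, -111-, 0--00, 0-00-, 000-0, 1-11-, 101-1, 11--0, 11-1-, 110--
PI chart (minterm → PIs covering it):
  0 | 0--00,0-00-,000-0
  1 | 0-00-  (sole → essential)
  2 | 000-0  (sole → essential)
  4 | 0--00  (sole → essential)
  9 | -10-1,-100-,0-00-
  11 | -1-11,-10-1
  12 | -1-00,-11-0,0--00
  14 | -11-0,-111-
  15 | -1-11,-111-
  21 | 101-1  (sole → essential)
  22 | 1-11-  (sole → essential)
  23 | 1-11-,101-1
  24 | -1-00,-100-,11--0,110--
  25 | -10-1,-100-,110--
  26 | 11--0,11-1-,110--
  27 | -1-11,-10-1,11-1-,110--
  28 | -1-00,-11-0,11--0
  30 | -11-0,-111-,1-11-,11--0,11-1-
  31 | -1-11,-111-,1-11-,11-1-
Essential prime implicants: 0--00, 0-00-, 000-0, 1-11-, 101-1
Petrick residual → -1-11, -11-0, 110--
Minimum SOP uses 8 PIs: bde + bce' + a'd'e' + a'c'd' + a'b'c'e' + acd + ab'ce + abc'

8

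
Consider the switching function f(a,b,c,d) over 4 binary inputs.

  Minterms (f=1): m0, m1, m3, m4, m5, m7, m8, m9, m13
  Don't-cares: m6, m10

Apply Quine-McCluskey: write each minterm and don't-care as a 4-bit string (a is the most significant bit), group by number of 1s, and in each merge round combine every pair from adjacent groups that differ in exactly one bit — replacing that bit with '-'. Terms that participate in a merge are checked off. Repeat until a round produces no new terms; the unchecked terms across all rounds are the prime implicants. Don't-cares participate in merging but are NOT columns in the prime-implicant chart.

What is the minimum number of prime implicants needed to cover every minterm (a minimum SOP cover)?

4

size-2^0 implicants → 0000(✓)  0001(✓)  0011(✓)  0100(✓)  0101(✓)  0110(✓)  0111(✓)  1000(✓)  1001(✓)  1010(✓)  1101(✓)
size-2^1 implicants → -000(✓)  -001(✓)  -101(✓)  0-00(✓)  0-01(✓)  0-11(✓)  00-1(✓)  000-(✓)  01-0(✓)  01-1(✓)  010-(✓)  011-(✓)  1-01(✓)  10-0  100-(✓)
size-2^2 implicants → --01  -00-  0--1  0-0-  01--
Unchecked terms (primes): --01, -00-, 0--1, 0-0-, 01--, 10-0
Minterm coverage:
  m0 ⊆ -00-,0-0-
  m1 ⊆ --01,-00-,0--1,0-0-
  m3 ⊆ 0--1 [E]
  m4 ⊆ 0-0-,01--
  m5 ⊆ --01,0--1,0-0-,01--
  m7 ⊆ 0--1,01--
  m8 ⊆ -00-,10-0
  m9 ⊆ --01,-00-
  m13 ⊆ --01 [E]
E = {--01, 0--1}
Petrick residual → -00-, 0-0-
Cover = c'd + b'c' + a'd + a'c'  |cover|=4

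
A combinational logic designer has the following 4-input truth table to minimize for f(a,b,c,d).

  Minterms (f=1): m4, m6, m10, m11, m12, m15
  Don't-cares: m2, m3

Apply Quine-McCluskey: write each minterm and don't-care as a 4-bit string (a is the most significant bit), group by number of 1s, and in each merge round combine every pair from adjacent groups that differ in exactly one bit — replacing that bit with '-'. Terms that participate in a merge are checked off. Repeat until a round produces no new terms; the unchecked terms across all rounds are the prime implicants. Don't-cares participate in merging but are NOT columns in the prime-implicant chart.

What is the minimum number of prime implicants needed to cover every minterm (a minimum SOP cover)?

4

Round 0: 0010✓ 0011✓ 0100✓ 0110✓ 1010✓ 1011✓ 1100✓ 1111✓
Round 1: -010✓ -011✓ -100 0-10 001-✓ 01-0 1-11 101-✓
Round 2: -01-
PIs = {-01-, -100, 0-10, 01-0, 1-11}
Coverage chart:
  m4: -100,01-0
  m6: 0-10,01-0
  m10: -01- ←essential
  m11: -01-,1-11
  m12: -100 ←essential
  m15: 1-11 ←essential
Essential: -01-, -100, 1-11
Petrick residual → 0-10
Min cover (4 terms): b'c + bc'd' + a'cd' + acd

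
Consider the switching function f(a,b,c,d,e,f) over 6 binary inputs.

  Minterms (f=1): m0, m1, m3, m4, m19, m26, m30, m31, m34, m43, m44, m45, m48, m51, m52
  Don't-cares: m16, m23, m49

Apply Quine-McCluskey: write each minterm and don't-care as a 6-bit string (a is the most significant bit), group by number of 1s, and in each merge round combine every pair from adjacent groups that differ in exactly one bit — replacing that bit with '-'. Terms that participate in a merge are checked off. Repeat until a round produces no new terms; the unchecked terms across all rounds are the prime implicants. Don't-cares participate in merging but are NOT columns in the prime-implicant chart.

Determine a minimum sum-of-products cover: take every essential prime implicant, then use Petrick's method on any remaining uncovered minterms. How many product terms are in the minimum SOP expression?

9

Round 0: 000000✓ 000001✓ 000011✓ 000100✓ 010000✓ 010011✓ 010111✓ 011010✓ 011110✓ 011111✓ 100010 101011 101100✓ 101101✓ 110000✓ 110001✓ 110011✓ 110100✓
Round 1: -10000 -10011 0-0000 0-0011 000-00 0000-1 00000- 01-111 010-11 011-10 01111- 10110- 110-00 1100-1 11000-
PIs = {-10000, -10011, 0-0000, 0-0011, 000-00, 0000-1, 00000-, 01-111, 010-11, 011-10, 01111-, 100010, 101011, 10110-, 110-00, 1100-1, 11000-}
Coverage chart:
  m0: 0-0000,000-00,00000-
  m1: 0000-1,00000-
  m3: 0-0011,0000-1
  m4: 000-00 ←essential
  m19: -10011,0-0011,010-11
  m26: 011-10 ←essential
  m30: 011-10,01111-
  m31: 01-111,01111-
  m34: 100010 ←essential
  m43: 101011 ←essential
  m44: 10110- ←essential
  m45: 10110- ←essential
  m48: -10000,110-00,11000-
  m51: -10011,1100-1
  m52: 110-00 ←essential
Essential: 000-00, 011-10, 100010, 101011, 10110-, 110-00
Petrick residual → -10011, 0000-1, 01-111
Min cover (9 terms): bc'd'ef + a'b'c'e'f' + a'b'c'd'f + a'bdef + a'bcef' + ab'c'd'ef' + ab'cd'ef + ab'cde' + abc'e'f'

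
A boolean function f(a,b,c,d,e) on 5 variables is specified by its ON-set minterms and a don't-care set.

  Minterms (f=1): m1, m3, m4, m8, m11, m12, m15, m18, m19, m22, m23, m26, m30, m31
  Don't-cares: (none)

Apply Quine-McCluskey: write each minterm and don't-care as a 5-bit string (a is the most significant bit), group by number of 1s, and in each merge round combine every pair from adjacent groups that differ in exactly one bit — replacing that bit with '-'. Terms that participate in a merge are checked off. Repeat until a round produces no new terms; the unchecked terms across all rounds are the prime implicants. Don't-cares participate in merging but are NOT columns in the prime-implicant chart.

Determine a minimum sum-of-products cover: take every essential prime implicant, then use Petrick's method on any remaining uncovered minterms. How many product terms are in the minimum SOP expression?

size-2^0 implicants → 00001(✓)  00011(✓)  00100(✓)  01000(✓)  01011(✓)  01100(✓)  01111(✓)  10010(✓)  10011(✓)  10110(✓)  10111(✓)  11010(✓)  11110(✓)  11111(✓)
size-2^1 implicants → -0011  -1111  0-011  0-100  000-1  01-00  01-11  1-010(✓)  1-110(✓)  1-111(✓)  10-10(✓)  10-11(✓)  1001-(✓)  1011-(✓)  11-10(✓)  1111-(✓)
size-2^2 implicants → 1--10  1-11-  10-1-
Unchecked terms (primes): -0011, -1111, 0-011, 0-100, 000-1, 01-00, 01-11, 1--10, 1-11-, 10-1-
Minterm coverage:
  m1 ⊆ 000-1 [E]
  m3 ⊆ -0011,0-011,000-1
  m4 ⊆ 0-100 [E]
  m8 ⊆ 01-00 [E]
  m11 ⊆ 0-011,01-11
  m12 ⊆ 0-100,01-00
  m15 ⊆ -1111,01-11
  m18 ⊆ 1--10,10-1-
  m19 ⊆ -0011,10-1-
  m22 ⊆ 1--10,1-11-,10-1-
  m23 ⊆ 1-11-,10-1-
  m26 ⊆ 1--10 [E]
  m30 ⊆ 1--10,1-11-
  m31 ⊆ -1111,1-11-
E = {0-100, 000-1, 01-00, 1--10}
Petrick residual → -0011, 01-11, 1-11-
Cover = b'c'de + a'cd'e' + a'b'c'e + a'bd'e' + a'bde + ade' + acd  |cover|=7

7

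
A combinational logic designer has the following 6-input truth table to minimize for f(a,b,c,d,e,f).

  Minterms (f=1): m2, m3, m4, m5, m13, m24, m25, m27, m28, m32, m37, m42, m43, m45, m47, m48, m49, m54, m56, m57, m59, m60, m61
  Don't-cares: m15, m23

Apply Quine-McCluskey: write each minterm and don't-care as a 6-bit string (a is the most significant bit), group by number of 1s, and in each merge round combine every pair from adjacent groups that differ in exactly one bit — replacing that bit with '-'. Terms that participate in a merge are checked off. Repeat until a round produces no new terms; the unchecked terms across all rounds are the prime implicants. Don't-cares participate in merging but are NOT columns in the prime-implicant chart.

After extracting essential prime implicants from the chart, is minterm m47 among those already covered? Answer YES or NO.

Round 0: 000010✓ 000011✓ 000100✓ 000101✓ 001101✓ 001111✓ 010111 011000✓ 011001✓ 011011✓ 011100✓ 100000✓ 100101✓ 101010✓ 101011✓ 101101✓ 101111✓ 110000✓ 110001✓ 110110 111000✓ 111001✓ 111011✓ 111100✓ 111101✓
Round 1: -00101✓ -01101✓ -01111✓ -11000✓ -11001✓ -11011✓ -11100✓ 00-101✓ 00001- 00010- 0011-1✓ 011-00✓ 0110-1✓ 01100-✓ 1-0000 1-1011 1-1101 10-101✓ 101-11 10101- 1011-1✓ 11-000✓ 11-001✓ 11000-✓ 111-00✓ 111-01✓ 1110-1✓ 11100-✓ 11110-✓
Round 2: -0-101 -011-1 -11-00 -110-1 -1100- 11-00- 111-0-
PIs = {-0-101, -011-1, -11-00, -110-1, -1100-, 00001-, 00010-, 010111, 1-0000, 1-1011, 1-1101, 101-11, 10101-, 11-00-, 110110, 111-0-}
Coverage chart:
  m2: 00001- ←essential
  m3: 00001- ←essential
  m4: 00010- ←essential
  m5: -0-101,00010-
  m13: -0-101,-011-1
  m24: -11-00,-1100-
  m25: -110-1,-1100-
  m27: -110-1 ←essential
  m28: -11-00 ←essential
  m32: 1-0000 ←essential
  m37: -0-101 ←essential
  m42: 10101- ←essential
  m43: 1-1011,101-11,10101-
  m45: -0-101,-011-1,1-1101
  m47: -011-1,101-11
  m48: 1-0000,11-00-
  m49: 11-00- ←essential
  m54: 110110 ←essential
  m56: -11-00,-1100-,11-00-,111-0-
  m57: -110-1,-1100-,11-00-,111-0-
  m59: -110-1,1-1011
  m60: -11-00,111-0-
  m61: 1-1101,111-0-
Essential: -0-101, -11-00, -110-1, 00001-, 00010-, 1-0000, 10101-, 11-00-, 110110

NO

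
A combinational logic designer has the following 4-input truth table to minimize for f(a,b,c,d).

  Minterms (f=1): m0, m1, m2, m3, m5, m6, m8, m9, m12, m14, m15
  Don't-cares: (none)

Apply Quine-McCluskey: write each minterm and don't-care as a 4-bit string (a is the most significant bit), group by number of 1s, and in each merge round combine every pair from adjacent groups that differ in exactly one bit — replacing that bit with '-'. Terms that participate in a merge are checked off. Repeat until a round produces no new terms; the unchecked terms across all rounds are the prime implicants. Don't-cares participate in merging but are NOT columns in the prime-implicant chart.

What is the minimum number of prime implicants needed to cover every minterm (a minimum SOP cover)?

6

size-2^0 implicants → 0000(✓)  0001(✓)  0010(✓)  0011(✓)  0101(✓)  0110(✓)  1000(✓)  1001(✓)  1100(✓)  1110(✓)  1111(✓)
size-2^1 implicants → -000(✓)  -001(✓)  -110  0-01  0-10  00-0(✓)  00-1(✓)  000-(✓)  001-(✓)  1-00  100-(✓)  11-0  111-
size-2^2 implicants → -00-  00--
Unchecked terms (primes): -00-, -110, 0-01, 0-10, 00--, 1-00, 11-0, 111-
Minterm coverage:
  m0 ⊆ -00-,00--
  m1 ⊆ -00-,0-01,00--
  m2 ⊆ 0-10,00--
  m3 ⊆ 00-- [E]
  m5 ⊆ 0-01 [E]
  m6 ⊆ -110,0-10
  m8 ⊆ -00-,1-00
  m9 ⊆ -00- [E]
  m12 ⊆ 1-00,11-0
  m14 ⊆ -110,11-0,111-
  m15 ⊆ 111- [E]
E = {-00-, 0-01, 00--, 111-}
Petrick residual → -110, 1-00
Cover = b'c' + bcd' + a'c'd + a'b' + ac'd' + abc  |cover|=6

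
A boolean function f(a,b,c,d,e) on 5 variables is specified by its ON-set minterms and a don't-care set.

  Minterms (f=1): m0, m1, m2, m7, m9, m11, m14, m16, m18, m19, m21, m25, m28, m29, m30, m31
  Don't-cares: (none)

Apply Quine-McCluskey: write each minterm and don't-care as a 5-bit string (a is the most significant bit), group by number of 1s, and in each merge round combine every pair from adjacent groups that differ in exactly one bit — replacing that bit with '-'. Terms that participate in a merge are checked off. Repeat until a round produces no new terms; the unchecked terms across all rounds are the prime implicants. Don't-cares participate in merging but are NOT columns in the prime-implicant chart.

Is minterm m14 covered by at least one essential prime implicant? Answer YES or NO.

size-2^0 implicants → 00000(✓)  00001(✓)  00010(✓)  00111  01001(✓)  01011(✓)  01110(✓)  10000(✓)  10010(✓)  10011(✓)  10101(✓)  11001(✓)  11100(✓)  11101(✓)  11110(✓)  11111(✓)
size-2^1 implicants → -0000(✓)  -0010(✓)  -1001  -1110  0-001  000-0(✓)  0000-  010-1  1-101  100-0(✓)  1001-  11-01  111-0(✓)  111-1(✓)  1110-(✓)  1111-(✓)
size-2^2 implicants → -00-0  111--
Unchecked terms (primes): -00-0, -1001, -1110, 0-001, 0000-, 00111, 010-1, 1-101, 1001-, 11-01, 111--
Minterm coverage:
  m0 ⊆ -00-0,0000-
  m1 ⊆ 0-001,0000-
  m2 ⊆ -00-0 [E]
  m7 ⊆ 00111 [E]
  m9 ⊆ -1001,0-001,010-1
  m11 ⊆ 010-1 [E]
  m14 ⊆ -1110 [E]
  m16 ⊆ -00-0 [E]
  m18 ⊆ -00-0,1001-
  m19 ⊆ 1001- [E]
  m21 ⊆ 1-101 [E]
  m25 ⊆ -1001,11-01
  m28 ⊆ 111-- [E]
  m29 ⊆ 1-101,11-01,111--
  m30 ⊆ -1110,111--
  m31 ⊆ 111-- [E]
E = {-00-0, -1110, 00111, 010-1, 1-101, 1001-, 111--}

YES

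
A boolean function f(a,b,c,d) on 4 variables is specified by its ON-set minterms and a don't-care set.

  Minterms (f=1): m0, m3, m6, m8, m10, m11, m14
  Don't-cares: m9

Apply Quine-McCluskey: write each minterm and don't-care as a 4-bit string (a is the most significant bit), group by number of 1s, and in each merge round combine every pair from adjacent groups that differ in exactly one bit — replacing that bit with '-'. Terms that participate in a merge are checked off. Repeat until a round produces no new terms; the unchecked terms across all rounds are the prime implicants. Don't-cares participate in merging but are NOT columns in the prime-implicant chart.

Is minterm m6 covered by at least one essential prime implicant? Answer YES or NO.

[col 0] 0000*, 0011*, 0110*, 1000*, 1001*, 1010*, 1011*, 1110*
[col 1] -000, -011, -110, 1-10, 10-0*, 10-1*, 100-*, 101-*
[col 2] 10--
Prime implicants: -000, -011, -110, 1-10, 10--
PI chart (minterm → PIs covering it):
  0 | -000  (sole → essential)
  3 | -011  (sole → essential)
  6 | -110  (sole → essential)
  8 | -000,10--
  10 | 1-10,10--
  11 | -011,10--
  14 | -110,1-10
Essential prime implicants: -000, -011, -110

YES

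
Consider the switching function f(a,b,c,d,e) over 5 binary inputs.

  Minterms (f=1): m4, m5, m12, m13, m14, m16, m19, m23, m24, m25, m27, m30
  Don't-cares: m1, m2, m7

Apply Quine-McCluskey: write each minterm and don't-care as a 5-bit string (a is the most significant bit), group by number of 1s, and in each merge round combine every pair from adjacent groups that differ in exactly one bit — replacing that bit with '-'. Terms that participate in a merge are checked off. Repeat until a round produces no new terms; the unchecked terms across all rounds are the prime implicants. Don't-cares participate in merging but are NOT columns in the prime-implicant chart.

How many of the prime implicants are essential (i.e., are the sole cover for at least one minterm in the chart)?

3

size-2^0 implicants → 00001(✓)  00010  00100(✓)  00101(✓)  00111(✓)  01100(✓)  01101(✓)  01110(✓)  10000(✓)  10011(✓)  10111(✓)  11000(✓)  11001(✓)  11011(✓)  11110(✓)
size-2^1 implicants → -0111  -1110  0-100(✓)  0-101(✓)  00-01  001-1  0010-(✓)  011-0  0110-(✓)  1-000  1-011  10-11  110-1  1100-
size-2^2 implicants → 0-10-
Unchecked terms (primes): -0111, -1110, 0-10-, 00-01, 00010, 001-1, 011-0, 1-000, 1-011, 10-11, 110-1, 1100-
Minterm coverage:
  m4 ⊆ 0-10- [E]
  m5 ⊆ 0-10-,00-01,001-1
  m12 ⊆ 0-10-,011-0
  m13 ⊆ 0-10- [E]
  m14 ⊆ -1110,011-0
  m16 ⊆ 1-000 [E]
  m19 ⊆ 1-011,10-11
  m23 ⊆ -0111,10-11
  m24 ⊆ 1-000,1100-
  m25 ⊆ 110-1,1100-
  m27 ⊆ 1-011,110-1
  m30 ⊆ -1110 [E]
E = {-1110, 0-10-, 1-000}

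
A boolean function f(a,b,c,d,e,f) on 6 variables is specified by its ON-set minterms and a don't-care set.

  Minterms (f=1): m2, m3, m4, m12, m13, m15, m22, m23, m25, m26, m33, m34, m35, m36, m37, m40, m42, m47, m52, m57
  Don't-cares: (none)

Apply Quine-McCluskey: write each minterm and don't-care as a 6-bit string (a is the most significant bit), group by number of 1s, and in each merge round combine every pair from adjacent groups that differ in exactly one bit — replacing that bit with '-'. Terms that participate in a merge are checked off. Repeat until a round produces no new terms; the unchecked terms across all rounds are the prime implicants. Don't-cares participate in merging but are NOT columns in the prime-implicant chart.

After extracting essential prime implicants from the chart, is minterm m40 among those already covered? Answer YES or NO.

size-2^0 implicants → 000010(✓)  000011(✓)  000100(✓)  001100(✓)  001101(✓)  001111(✓)  010110(✓)  010111(✓)  011001(✓)  011010  100001(✓)  100010(✓)  100011(✓)  100100(✓)  100101(✓)  101000(✓)  101010(✓)  101111(✓)  110100(✓)  111001(✓)
size-2^1 implicants → -00010(✓)  -00011(✓)  -00100  -01111  -11001  00-100  00001-(✓)  0011-1  00110-  01011-  1-0100  10-010  100-01  1000-1  10001-(✓)  10010-  1010-0
size-2^2 implicants → -0001-
Unchecked terms (primes): -0001-, -00100, -01111, -11001, 00-100, 0011-1, 00110-, 01011-, 011010, 1-0100, 10-010, 100-01, 1000-1, 10010-, 1010-0
Minterm coverage:
  m2 ⊆ -0001- [E]
  m3 ⊆ -0001- [E]
  m4 ⊆ -00100,00-100
  m12 ⊆ 00-100,00110-
  m13 ⊆ 0011-1,00110-
  m15 ⊆ -01111,0011-1
  m22 ⊆ 01011- [E]
  m23 ⊆ 01011- [E]
  m25 ⊆ -11001 [E]
  m26 ⊆ 011010 [E]
  m33 ⊆ 100-01,1000-1
  m34 ⊆ -0001-,10-010
  m35 ⊆ -0001-,1000-1
  m36 ⊆ -00100,1-0100,10010-
  m37 ⊆ 100-01,10010-
  m40 ⊆ 1010-0 [E]
  m42 ⊆ 10-010,1010-0
  m47 ⊆ -01111 [E]
  m52 ⊆ 1-0100 [E]
  m57 ⊆ -11001 [E]
E = {-0001-, -01111, -11001, 01011-, 011010, 1-0100, 1010-0}

YES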